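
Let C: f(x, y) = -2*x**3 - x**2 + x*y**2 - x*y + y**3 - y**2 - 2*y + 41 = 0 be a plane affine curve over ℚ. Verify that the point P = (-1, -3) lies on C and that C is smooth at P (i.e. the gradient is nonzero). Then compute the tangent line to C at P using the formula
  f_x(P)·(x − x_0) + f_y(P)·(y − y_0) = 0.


Tangent line at P: 8*x + 38*y + 122 = 0.

Step 1: f(-1, -3) = 0, so P lies on C.
Step 2: partial derivatives
  f_x(x, y) = -6*x**2 - 2*x + y**2 - y, f_y(x, y) = 2*x*y - x + 3*y**2 - 2*y - 2.
  f_x(P) = 8, f_y(P) = 38 (gradient nonzero, so P is smooth).
Step 3: tangent line at P: 8·(x − -1) + 38·(y − -3) = 0.
Expanding: 8*x + 38*y + 122 = 0.


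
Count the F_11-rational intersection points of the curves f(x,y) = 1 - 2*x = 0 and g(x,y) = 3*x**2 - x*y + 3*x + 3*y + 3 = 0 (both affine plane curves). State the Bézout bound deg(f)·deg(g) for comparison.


Common zeros: {(6, 10)}; count = 1; Bézout bound = 2.

deg(f) = 1, deg(g) = 2, so Bézout bound = 2.
Scan x ∈ F_11. For each x, list the y ∈ F_11 with f(x, y) ≡ 0 and those with g(x, y) ≡ 0 (mod 11); the common zeros in that column are the intersection.
  x = 0: f ≡ 0 at y ∈ ∅; g ≡ 0 at y ∈ {10}; common: ∅.
  x = 1: f ≡ 0 at y ∈ ∅; g ≡ 0 at y ∈ {1}; common: ∅.
  x = 2: f ≡ 0 at y ∈ ∅; g ≡ 0 at y ∈ {1}; common: ∅.
  x = 3: f ≡ 0 at y ∈ ∅; g ≡ 0 at y ∈ ∅; common: ∅.
  x = 4: f ≡ 0 at y ∈ ∅; g ≡ 0 at y ∈ {8}; common: ∅.
  x = 5: f ≡ 0 at y ∈ ∅; g ≡ 0 at y ∈ {8}; common: ∅.
  x = 6: f ≡ 0 at y ∈ {0, 1, 2, 3, 4, 5, 6, 7, 8, 9, 10}; g ≡ 0 at y ∈ {10}; common: {10}.
  x = 7: f ≡ 0 at y ∈ ∅; g ≡ 0 at y ∈ {7}; common: ∅.
  x = 8: f ≡ 0 at y ∈ ∅; g ≡ 0 at y ∈ {2}; common: ∅.
  x = 9: f ≡ 0 at y ∈ ∅; g ≡ 0 at y ∈ {7}; common: ∅.
  x = 10: f ≡ 0 at y ∈ ∅; g ≡ 0 at y ∈ {2}; common: ∅.
Collecting: common zeros = {(6, 10)}, so the count is 1.
Comparison with the Bézout bound: 1 ≤ 2 = deg(f)·deg(g), as expected for curves with no common component (the affine F_11-count falls short of the bound because intersections may lie at infinity, over extension fields, or carry multiplicity).


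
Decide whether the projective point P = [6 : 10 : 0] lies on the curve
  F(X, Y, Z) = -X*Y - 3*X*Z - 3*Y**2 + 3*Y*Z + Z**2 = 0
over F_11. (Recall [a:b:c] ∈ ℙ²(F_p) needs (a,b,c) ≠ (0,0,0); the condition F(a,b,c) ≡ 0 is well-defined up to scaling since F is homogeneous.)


F(6,10,0) ≡ 3 (mod 11); P is NOT on the curve.

Evaluate F(6, 10, 0) term-by-term (mod 11).
  -X*Y ↦ -1·6·10·1 = -60
  -3*X*Z ↦ -3·6·1·0 = 0
  -3*Y**2 ↦ -3·1·100·1 = -300
  3*Y*Z ↦ 3·1·10·0 = 0
  Z**2 ↦ 1·1·1·0 = 0
Sum: F(6, 10, 0) = (-60) + (0) + (-300) + (0) + (0) = -360.
Reducing mod 11: -360 ≡ 3 (mod 11).
Since F(a, b, c) ≡ 3 ≠ 0 (mod 11), P does NOT lie on the curve.


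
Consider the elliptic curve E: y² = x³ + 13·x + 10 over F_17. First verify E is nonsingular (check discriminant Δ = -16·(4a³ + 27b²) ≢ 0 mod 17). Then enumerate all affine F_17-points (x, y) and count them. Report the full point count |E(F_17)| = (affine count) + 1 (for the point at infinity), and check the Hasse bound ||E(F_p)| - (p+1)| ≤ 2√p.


Affine points = {(3, 5), (3, 12), (5, 8), (5, 9), (6, 7), (6, 10), (7, 6), (7, 11), (10, 1), (10, 16), (13, 8), (13, 9), (16, 8), (16, 9)}; affine count = 14; |E(F_17)| = 15.

Discriminant check: Δ ∝ 4a³ + 27b² = 4·13³ + 27·10² = 4·2197 + 27·100 ≡ 13 (mod 17). Nonzero ⇒ E is nonsingular.
For each x ∈ F_17, compute rhs = x³ + 13·x + 10 mod 17, then count y ∈ F_17 with y² ≡ rhs.
  x = 0: rhs = 10, matching y values: none (0 points).
  x = 1: rhs = 7, matching y values: none (0 points).
  x = 2: rhs = 10, matching y values: none (0 points).
  x = 3: rhs = 8, matching y values: 5, 12 (2 points).
  x = 4: rhs = 7, matching y values: none (0 points).
  x = 5: rhs = 13, matching y values: 8, 9 (2 points).
  x = 6: rhs = 15, matching y values: 7, 10 (2 points).
  x = 7: rhs = 2, matching y values: 6, 11 (2 points).
  x = 8: rhs = 14, matching y values: none (0 points).
  x = 9: rhs = 6, matching y values: none (0 points).
  x = 10: rhs = 1, matching y values: 1, 16 (2 points).
  x = 11: rhs = 5, matching y values: none (0 points).
  x = 12: rhs = 7, matching y values: none (0 points).
  x = 13: rhs = 13, matching y values: 8, 9 (2 points).
  x = 14: rhs = 12, matching y values: none (0 points).
  x = 15: rhs = 10, matching y values: none (0 points).
  x = 16: rhs = 13, matching y values: 8, 9 (2 points).
Total affine count: 14.
Full point count |E(F_17)| = 14 + 1 = 15.
Hasse bound: |15 − (17+1)| = |-3| = 3 ≤ 2√17 ≈ 8.2462 ✓.


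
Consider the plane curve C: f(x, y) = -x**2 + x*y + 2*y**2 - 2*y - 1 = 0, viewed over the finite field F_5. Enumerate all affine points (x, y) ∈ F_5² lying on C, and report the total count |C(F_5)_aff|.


Affine F_5-points: {(2, 0), (3, 0), (3, 2), (4, 2)}; count = 4.

For each of the 25 pairs (x, y) ∈ F_5², evaluate f(x, y) mod 5. Record the zeros.
  x = 0: [0↦4, 1↦4, 2↦3, 3↦1, 4↦3]  zeros at y ∈ ∅
  x = 1: [0↦3, 1↦4, 2↦4, 3↦3, 4↦1]  zeros at y ∈ ∅
  x = 2: [0↦0, 1↦2, 2↦3, 3↦3, 4↦2]  zeros at y ∈ {0}
  x = 3: [0↦0, 1↦3, 2↦0, 3↦1, 4↦1]  zeros at y ∈ {0, 2}
  x = 4: [0↦3, 1↦2, 2↦0, 3↦2, 4↦3]  zeros at y ∈ {2}
Collecting zeros: affine points = {(2, 0), (3, 0), (3, 2), (4, 2)}.
Total count |C(F_5)_aff| = 4.


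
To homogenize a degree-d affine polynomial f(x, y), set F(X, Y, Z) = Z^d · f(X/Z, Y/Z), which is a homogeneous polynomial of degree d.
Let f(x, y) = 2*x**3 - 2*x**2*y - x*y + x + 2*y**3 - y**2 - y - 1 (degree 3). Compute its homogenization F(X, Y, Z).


F(X, Y, Z) = 2*X**3 - 2*X**2*Y - X*Y*Z + X*Z**2 + 2*Y**3 - Y**2*Z - Y*Z**2 - Z**3

deg(f) = 3.
Substitute x = X/Z, y = Y/Z into f, then multiply by Z^3.
  monomial 2·x^3·y^0 ↦ 2·X^3·Y^0·Z^0.
  monomial -2·x^2·y^1 ↦ -2·X^2·Y^1·Z^0.
  monomial -1·x^1·y^1 ↦ -1·X^1·Y^1·Z^1.
  monomial 1·x^1·y^0 ↦ 1·X^1·Y^0·Z^2.
  monomial 2·x^0·y^3 ↦ 2·X^0·Y^3·Z^0.
  monomial -1·x^0·y^2 ↦ -1·X^0·Y^2·Z^1.
  monomial -1·x^0·y^1 ↦ -1·X^0·Y^1·Z^2.
  monomial -1·x^0·y^0 ↦ -1·X^0·Y^0·Z^3.
Collecting: F(X, Y, Z) = 2*X**3 - 2*X**2*Y - X*Y*Z + X*Z**2 + 2*Y**3 - Y**2*Z - Y*Z**2 - Z**3.


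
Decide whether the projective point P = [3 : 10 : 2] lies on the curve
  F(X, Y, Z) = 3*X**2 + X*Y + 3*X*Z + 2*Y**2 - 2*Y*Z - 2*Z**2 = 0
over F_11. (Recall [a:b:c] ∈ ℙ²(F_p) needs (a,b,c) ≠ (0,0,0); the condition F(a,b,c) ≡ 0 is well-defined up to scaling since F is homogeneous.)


F(3,10,2) ≡ 7 (mod 11); P is NOT on the curve.

Evaluate F(3, 10, 2) term-by-term (mod 11).
  3*X**2 ↦ 3·9·1·1 = 27
  X*Y ↦ 1·3·10·1 = 30
  3*X*Z ↦ 3·3·1·2 = 18
  2*Y**2 ↦ 2·1·100·1 = 200
  -2*Y*Z ↦ -2·1·10·2 = -40
  -2*Z**2 ↦ -2·1·1·4 = -8
Sum: F(3, 10, 2) = (27) + (30) + (18) + (200) + (-40) + (-8) = 227.
Reducing mod 11: 227 ≡ 7 (mod 11).
Since F(a, b, c) ≡ 7 ≠ 0 (mod 11), P does NOT lie on the curve.


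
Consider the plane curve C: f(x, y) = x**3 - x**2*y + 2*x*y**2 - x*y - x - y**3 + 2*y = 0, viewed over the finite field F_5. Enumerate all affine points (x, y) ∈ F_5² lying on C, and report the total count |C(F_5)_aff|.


Affine F_5-points: {(0, 0), (1, 0), (1, 2), (2, 1), (2, 4), (3, 2), (4, 0)}; count = 7.

For each of the 25 pairs (x, y) ∈ F_5², evaluate f(x, y) mod 5. Record the zeros.
  x = 0: [0↦0, 1↦1, 2↦1, 3↦4, 4↦4]  zeros at y ∈ {0}
  x = 1: [0↦0, 1↦1, 2↦0, 3↦1, 4↦3]  zeros at y ∈ {0, 2}
  x = 2: [0↦1, 1↦0, 2↦1, 3↦3, 4↦0]  zeros at y ∈ {1, 4}
  x = 3: [0↦4, 1↦4, 2↦0, 3↦1, 4↦1]  zeros at y ∈ {2}
  x = 4: [0↦0, 1↦4, 2↦3, 3↦1, 4↦2]  zeros at y ∈ {0}
Collecting zeros: affine points = {(0, 0), (1, 0), (1, 2), (2, 1), (2, 4), (3, 2), (4, 0)}.
Total count |C(F_5)_aff| = 7.


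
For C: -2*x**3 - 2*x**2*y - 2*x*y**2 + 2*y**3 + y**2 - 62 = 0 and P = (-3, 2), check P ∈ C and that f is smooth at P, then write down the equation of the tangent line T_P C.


Tangent line at P: -38*x + 34*y - 182 = 0.

Step 1: f(-3, 2) = 0, so P lies on C.
Step 2: partial derivatives
  f_x(x, y) = -6*x**2 - 4*x*y - 2*y**2, f_y(x, y) = -2*x**2 - 4*x*y + 6*y**2 + 2*y.
  f_x(P) = -38, f_y(P) = 34 (gradient nonzero, so P is smooth).
Step 3: tangent line at P: -38·(x − -3) + 34·(y − 2) = 0.
Expanding: -38*x + 34*y - 182 = 0.


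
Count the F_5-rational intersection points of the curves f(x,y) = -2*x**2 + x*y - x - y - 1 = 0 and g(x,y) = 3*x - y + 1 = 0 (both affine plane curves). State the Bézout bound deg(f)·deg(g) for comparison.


Common zeros: ∅; count = 0; Bézout bound = 2.

deg(f) = 2, deg(g) = 1, so Bézout bound = 2.
Scan x ∈ F_5. For each x, list the y ∈ F_5 with f(x, y) ≡ 0 and those with g(x, y) ≡ 0 (mod 5); the common zeros in that column are the intersection.
  x = 0: f ≡ 0 at y ∈ {4}; g ≡ 0 at y ∈ {1}; common: ∅.
  x = 1: f ≡ 0 at y ∈ ∅; g ≡ 0 at y ∈ {4}; common: ∅.
  x = 2: f ≡ 0 at y ∈ {1}; g ≡ 0 at y ∈ {2}; common: ∅.
  x = 3: f ≡ 0 at y ∈ {1}; g ≡ 0 at y ∈ {0}; common: ∅.
  x = 4: f ≡ 0 at y ∈ {4}; g ≡ 0 at y ∈ {3}; common: ∅.
Collecting: common zeros = ∅, so the count is 0.
Comparison with the Bézout bound: 0 ≤ 2 = deg(f)·deg(g), as expected for curves with no common component (the affine F_5-count falls short of the bound because intersections may lie at infinity, over extension fields, or carry multiplicity).


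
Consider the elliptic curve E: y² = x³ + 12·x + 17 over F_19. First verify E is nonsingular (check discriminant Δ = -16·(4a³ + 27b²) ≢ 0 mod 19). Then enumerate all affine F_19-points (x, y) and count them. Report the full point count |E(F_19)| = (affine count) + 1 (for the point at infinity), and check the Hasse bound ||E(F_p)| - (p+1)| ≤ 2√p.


Affine points = {(0, 6), (0, 13), (1, 7), (1, 12), (2, 7), (2, 12), (3, 2), (3, 17), (6, 1), (6, 18), (7, 8), (7, 11), (8, 6), (8, 13), (10, 4), (10, 15), (11, 6), (11, 13), (15, 0), (16, 7), (16, 12), (17, 2), (17, 17), (18, 2), (18, 17)}; affine count = 25; |E(F_19)| = 26.

Discriminant check: Δ ∝ 4a³ + 27b² = 4·12³ + 27·17² = 4·1728 + 27·289 ≡ 9 (mod 19). Nonzero ⇒ E is nonsingular.
For each x ∈ F_19, compute rhs = x³ + 12·x + 17 mod 19, then count y ∈ F_19 with y² ≡ rhs.
  x = 0: rhs = 17, matching y values: 6, 13 (2 points).
  x = 1: rhs = 11, matching y values: 7, 12 (2 points).
  x = 2: rhs = 11, matching y values: 7, 12 (2 points).
  x = 3: rhs = 4, matching y values: 2, 17 (2 points).
  x = 4: rhs = 15, matching y values: none (0 points).
  x = 5: rhs = 12, matching y values: none (0 points).
  x = 6: rhs = 1, matching y values: 1, 18 (2 points).
  x = 7: rhs = 7, matching y values: 8, 11 (2 points).
  x = 8: rhs = 17, matching y values: 6, 13 (2 points).
  x = 9: rhs = 18, matching y values: none (0 points).
  x = 10: rhs = 16, matching y values: 4, 15 (2 points).
  x = 11: rhs = 17, matching y values: 6, 13 (2 points).
  x = 12: rhs = 8, matching y values: none (0 points).
  x = 13: rhs = 14, matching y values: none (0 points).
  x = 14: rhs = 3, matching y values: none (0 points).
  x = 15: rhs = 0, matching y values: 0 (1 points).
  x = 16: rhs = 11, matching y values: 7, 12 (2 points).
  x = 17: rhs = 4, matching y values: 2, 17 (2 points).
  x = 18: rhs = 4, matching y values: 2, 17 (2 points).
Total affine count: 25.
Full point count |E(F_19)| = 25 + 1 = 26.
Hasse bound: |26 − (19+1)| = |6| = 6 ≤ 2√19 ≈ 8.7178 ✓.


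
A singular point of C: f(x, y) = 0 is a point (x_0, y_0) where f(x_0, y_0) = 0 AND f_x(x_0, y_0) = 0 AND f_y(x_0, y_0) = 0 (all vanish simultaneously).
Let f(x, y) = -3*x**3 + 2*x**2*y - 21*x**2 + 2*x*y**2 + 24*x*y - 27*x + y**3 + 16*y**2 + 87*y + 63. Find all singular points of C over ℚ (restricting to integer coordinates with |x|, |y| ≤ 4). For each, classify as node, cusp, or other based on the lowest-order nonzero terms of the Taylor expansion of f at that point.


Singular points: {(-3, -3)}; classification: cusp.

Compute partial derivatives:
  f_x = -9*x**2 + 4*x*y - 42*x + 2*y**2 + 24*y - 27.
  f_y = 2*x**2 + 4*x*y + 24*x + 3*y**2 + 32*y + 87.
Scan x_0 ∈ {−4, ..., 4}. For each x_0, f_y(x_0, y) is a polynomial in y; find its integer roots y ∈ {−4, ..., 4}, then test f_x and f at those candidates.
  x = -4: f_y(-4, y) = 3*y**2 + 16*y + 23; no integer root y with |y| ≤ 4.
  x = -3: f_y(-3, y) = 3*y**2 + 20*y + 33; vanishes at y ∈ {-3}. (-3, -3): f_x = 0, f = 0 — SINGULAR.
  x = -2: f_y(-2, y) = 3*y**2 + 24*y + 47; no integer root y with |y| ≤ 4.
  x = -1: f_y(-1, y) = 3*y**2 + 28*y + 65; no integer root y with |y| ≤ 4.
  x = 0: f_y(0, y) = 3*y**2 + 32*y + 87; no integer root y with |y| ≤ 4.
  x = 1: f_y(1, y) = 3*y**2 + 36*y + 113; no integer root y with |y| ≤ 4.
  x = 2: f_y(2, y) = 3*y**2 + 40*y + 143; no integer root y with |y| ≤ 4.
  x = 3: f_y(3, y) = 3*y**2 + 44*y + 177; no integer root y with |y| ≤ 4.
  x = 4: f_y(4, y) = 3*y**2 + 48*y + 215; no integer root y with |y| ≤ 4.
Only singular point on the grid: (-3, -3).
Classify: substitute x = -3 + u, y = -3 + v and expand: f = -3*u**3 + 2*u**2*v + 2*u*v**2 + v**3 + v**2.
No constant or linear terms (consistent with a singular point). Quadratic part: v**2. Cubic part: -3*u**3 + 2*u**2*v + 2*u*v**2 + v**3.
The quadratic part v**2 is a perfect square, so there is a single (double) tangent line v = 0, i.e. y = -3. Restricting the cubic part to that line (v = 0) leaves -3*u**3 ≠ 0, so f is not divisible by v and the branch is v² ≈ 3*u**3 to lowest order — this is a cusp.
Classification: cusp.


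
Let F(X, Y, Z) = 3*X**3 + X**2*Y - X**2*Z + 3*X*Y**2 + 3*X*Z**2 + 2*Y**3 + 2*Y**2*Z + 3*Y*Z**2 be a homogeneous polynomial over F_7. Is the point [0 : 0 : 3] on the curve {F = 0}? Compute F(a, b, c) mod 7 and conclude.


F(0,0,3) ≡ 0 (mod 7); P is on the curve.

Evaluate F(0, 0, 3) term-by-term (mod 7).
  3*X**3 ↦ 3·0·1·1 = 0
  X**2*Y ↦ 1·0·0·1 = 0
  -X**2*Z ↦ -1·0·1·3 = 0
  3*X*Y**2 ↦ 3·0·0·1 = 0
  3*X*Z**2 ↦ 3·0·1·9 = 0
  2*Y**3 ↦ 2·1·0·1 = 0
  2*Y**2*Z ↦ 2·1·0·3 = 0
  3*Y*Z**2 ↦ 3·1·0·9 = 0
Sum: F(0, 0, 3) = (0) + (0) + (0) + (0) + (0) + (0) + (0) + (0) = 0.
Reducing mod 7: 0 ≡ 0 (mod 7).
Since F(a, b, c) ≡ 0 (mod 7), P lies on the curve.


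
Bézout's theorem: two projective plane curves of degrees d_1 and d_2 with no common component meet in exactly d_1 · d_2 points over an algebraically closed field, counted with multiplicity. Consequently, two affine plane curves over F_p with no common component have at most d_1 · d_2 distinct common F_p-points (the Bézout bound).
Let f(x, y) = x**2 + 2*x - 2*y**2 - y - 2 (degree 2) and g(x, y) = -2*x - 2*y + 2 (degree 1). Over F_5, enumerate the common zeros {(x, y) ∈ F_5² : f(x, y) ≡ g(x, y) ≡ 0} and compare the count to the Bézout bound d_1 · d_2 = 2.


Common zeros: {(0, 1), (2, 4)}; count = 2; Bézout bound = 2.

deg(f) = 2, deg(g) = 1, so Bézout bound = 2.
Scan x ∈ F_5. For each x, list the y ∈ F_5 with f(x, y) ≡ 0 and those with g(x, y) ≡ 0 (mod 5); the common zeros in that column are the intersection.
  x = 0: f ≡ 0 at y ∈ {1}; g ≡ 0 at y ∈ {1}; common: {1}.
  x = 1: f ≡ 0 at y ∈ {3, 4}; g ≡ 0 at y ∈ {0}; common: ∅.
  x = 2: f ≡ 0 at y ∈ {3, 4}; g ≡ 0 at y ∈ {4}; common: {4}.
  x = 3: f ≡ 0 at y ∈ {1}; g ≡ 0 at y ∈ {3}; common: ∅.
  x = 4: f ≡ 0 at y ∈ ∅; g ≡ 0 at y ∈ {2}; common: ∅.
Collecting: common zeros = {(0, 1), (2, 4)}, so the count is 2.
Comparison with the Bézout bound: 2 ≤ 2 = deg(f)·deg(g), as expected for curves with no common component (the bound is attained).


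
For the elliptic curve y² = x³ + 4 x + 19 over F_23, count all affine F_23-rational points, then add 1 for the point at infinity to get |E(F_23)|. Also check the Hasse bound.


Affine points = {(1, 1), (1, 22), (2, 9), (2, 14), (3, 9), (3, 14), (5, 7), (5, 16), (6, 11), (6, 12), (9, 5), (9, 18), (10, 1), (10, 22), (12, 1), (12, 22), (14, 6), (14, 17), (15, 2), (15, 21), (16, 4), (16, 19), (17, 3), (17, 20), (18, 9), (18, 14), (19, 10), (19, 13), (20, 7), (20, 16), (21, 7), (21, 16)}; affine count = 32; |E(F_23)| = 33.

Discriminant check: Δ ∝ 4a³ + 27b² = 4·4³ + 27·19² = 4·64 + 27·361 ≡ 21 (mod 23). Nonzero ⇒ E is nonsingular.
For each x ∈ F_23, compute rhs = x³ + 4·x + 19 mod 23, then count y ∈ F_23 with y² ≡ rhs.
  x = 0: rhs = 19, matching y values: none (0 points).
  x = 1: rhs = 1, matching y values: 1, 22 (2 points).
  x = 2: rhs = 12, matching y values: 9, 14 (2 points).
  x = 3: rhs = 12, matching y values: 9, 14 (2 points).
  x = 4: rhs = 7, matching y values: none (0 points).
  x = 5: rhs = 3, matching y values: 7, 16 (2 points).
  x = 6: rhs = 6, matching y values: 11, 12 (2 points).
  x = 7: rhs = 22, matching y values: none (0 points).
  x = 8: rhs = 11, matching y values: none (0 points).
  x = 9: rhs = 2, matching y values: 5, 18 (2 points).
  x = 10: rhs = 1, matching y values: 1, 22 (2 points).
  x = 11: rhs = 14, matching y values: none (0 points).
  x = 12: rhs = 1, matching y values: 1, 22 (2 points).
  x = 13: rhs = 14, matching y values: none (0 points).
  x = 14: rhs = 13, matching y values: 6, 17 (2 points).
  x = 15: rhs = 4, matching y values: 2, 21 (2 points).
  x = 16: rhs = 16, matching y values: 4, 19 (2 points).
  x = 17: rhs = 9, matching y values: 3, 20 (2 points).
  x = 18: rhs = 12, matching y values: 9, 14 (2 points).
  x = 19: rhs = 8, matching y values: 10, 13 (2 points).
  x = 20: rhs = 3, matching y values: 7, 16 (2 points).
  x = 21: rhs = 3, matching y values: 7, 16 (2 points).
  x = 22: rhs = 14, matching y values: none (0 points).
Total affine count: 32.
Full point count |E(F_23)| = 32 + 1 = 33.
Hasse bound: |33 − (23+1)| = |9| = 9 ≤ 2√23 ≈ 9.5917 ✓.


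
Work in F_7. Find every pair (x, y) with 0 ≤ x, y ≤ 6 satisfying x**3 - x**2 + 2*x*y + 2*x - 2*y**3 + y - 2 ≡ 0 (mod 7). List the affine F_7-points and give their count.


Affine F_7-points: {(0, 4), (1, 0), (2, 2), (4, 2), (6, 3)}; count = 5.

For each of the 49 pairs (x, y) ∈ F_7², evaluate f(x, y) mod 7. Record the zeros.
  x = 0: [0↦5, 1↦4, 2↦5, 3↦3, 4↦0, 5↦5, 6↦6]  zeros at y ∈ {4}
  x = 1: [0↦0, 1↦1, 2↦4, 3↦4, 4↦3, 5↦3, 6↦6]  zeros at y ∈ {0}
  x = 2: [0↦6, 1↦2, 2↦0, 3↦2, 4↦3, 5↦5, 6↦3]  zeros at y ∈ {2}
  x = 3: [0↦1, 1↦6, 2↦6, 3↦3, 4↦6, 5↦3, 6↦3]  zeros at y ∈ ∅
  x = 4: [0↦5, 1↦5, 2↦0, 3↦6, 4↦4, 5↦3, 6↦5]  zeros at y ∈ {2}
  x = 5: [0↦3, 1↦5, 2↦2, 3↦3, 4↦3, 5↦4, 6↦1]  zeros at y ∈ ∅
  x = 6: [0↦1, 1↦5, 2↦4, 3↦0, 4↦2, 5↦5, 6↦4]  zeros at y ∈ {3}
Collecting zeros: affine points = {(0, 4), (1, 0), (2, 2), (4, 2), (6, 3)}.
Total count |C(F_7)_aff| = 5.


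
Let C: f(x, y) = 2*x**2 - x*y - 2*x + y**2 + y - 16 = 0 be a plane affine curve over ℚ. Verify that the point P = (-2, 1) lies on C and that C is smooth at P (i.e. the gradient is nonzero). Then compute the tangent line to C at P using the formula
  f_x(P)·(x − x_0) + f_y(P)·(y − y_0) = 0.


Tangent line at P: -11*x + 5*y - 27 = 0.

Step 1: f(-2, 1) = 0, so P lies on C.
Step 2: partial derivatives
  f_x(x, y) = 4*x - y - 2, f_y(x, y) = -x + 2*y + 1.
  f_x(P) = -11, f_y(P) = 5 (gradient nonzero, so P is smooth).
Step 3: tangent line at P: -11·(x − -2) + 5·(y − 1) = 0.
Expanding: -11*x + 5*y - 27 = 0.


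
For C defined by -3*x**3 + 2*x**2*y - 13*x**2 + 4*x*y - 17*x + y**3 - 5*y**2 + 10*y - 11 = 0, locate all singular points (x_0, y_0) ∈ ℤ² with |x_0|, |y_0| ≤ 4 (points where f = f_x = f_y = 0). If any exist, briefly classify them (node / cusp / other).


Singular points: {(-1, 2)}; classification: cusp.

Compute partial derivatives:
  f_x = -9*x**2 + 4*x*y - 26*x + 4*y - 17.
  f_y = 2*x**2 + 4*x + 3*y**2 - 10*y + 10.
Scan x_0 ∈ {−4, ..., 4}. For each x_0, f_y(x_0, y) is a polynomial in y; find its integer roots y ∈ {−4, ..., 4}, then test f_x and f at those candidates.
  x = -4: f_y(-4, y) = 3*y**2 - 10*y + 26; no integer root y with |y| ≤ 4.
  x = -3: f_y(-3, y) = 3*y**2 - 10*y + 16; no integer root y with |y| ≤ 4.
  x = -2: f_y(-2, y) = 3*y**2 - 10*y + 10; no integer root y with |y| ≤ 4.
  x = -1: f_y(-1, y) = 3*y**2 - 10*y + 8; vanishes at y ∈ {2}. (-1, 2): f_x = 0, f = 0 — SINGULAR.
  x = 0: f_y(0, y) = 3*y**2 - 10*y + 10; no integer root y with |y| ≤ 4.
  x = 1: f_y(1, y) = 3*y**2 - 10*y + 16; no integer root y with |y| ≤ 4.
  x = 2: f_y(2, y) = 3*y**2 - 10*y + 26; no integer root y with |y| ≤ 4.
  x = 3: f_y(3, y) = 3*y**2 - 10*y + 40; no integer root y with |y| ≤ 4.
  x = 4: f_y(4, y) = 3*y**2 - 10*y + 58; no integer root y with |y| ≤ 4.
Only singular point on the grid: (-1, 2).
Classify: substitute x = -1 + u, y = 2 + v and expand: f = -3*u**3 + 2*u**2*v + v**3 + v**2.
No constant or linear terms (consistent with a singular point). Quadratic part: v**2. Cubic part: -3*u**3 + 2*u**2*v + v**3.
The quadratic part v**2 is a perfect square, so there is a single (double) tangent line v = 0, i.e. y = 2. Restricting the cubic part to that line (v = 0) leaves -3*u**3 ≠ 0, so f is not divisible by v and the branch is v² ≈ 3*u**3 to lowest order — this is a cusp.
Classification: cusp.


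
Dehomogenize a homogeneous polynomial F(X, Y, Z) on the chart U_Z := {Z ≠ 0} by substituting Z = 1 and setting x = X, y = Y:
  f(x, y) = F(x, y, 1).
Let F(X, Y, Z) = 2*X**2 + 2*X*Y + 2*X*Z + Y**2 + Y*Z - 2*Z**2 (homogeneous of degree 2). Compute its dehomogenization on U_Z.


f(x, y) = 2*x**2 + 2*x*y + 2*x + y**2 + y - 2

On U_Z we set Z = 1. Each monomial c·X^i·Y^j·Z^k in F becomes c·x^i·y^j·1^k = c·x^i·y^j.
Substituting Z = 1: F(X, Y, 1) = 2*x**2 + 2*x*y + 2*x + y**2 + y - 2.
Note: deg(f) ≤ deg(F) = 2; strict inequality happens when F is divisible by Z (lost terms).


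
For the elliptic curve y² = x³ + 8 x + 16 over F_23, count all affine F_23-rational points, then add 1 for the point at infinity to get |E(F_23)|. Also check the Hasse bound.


Affine points = {(0, 4), (0, 19), (1, 5), (1, 18), (6, 2), (6, 21), (7, 1), (7, 22), (9, 9), (9, 14), (11, 3), (11, 20), (12, 0), (16, 10), (16, 13), (18, 9), (18, 14), (19, 9), (19, 14)}; affine count = 19; |E(F_23)| = 20.

Discriminant check: Δ ∝ 4a³ + 27b² = 4·8³ + 27·16² = 4·512 + 27·256 ≡ 13 (mod 23). Nonzero ⇒ E is nonsingular.
For each x ∈ F_23, compute rhs = x³ + 8·x + 16 mod 23, then count y ∈ F_23 with y² ≡ rhs.
  x = 0: rhs = 16, matching y values: 4, 19 (2 points).
  x = 1: rhs = 2, matching y values: 5, 18 (2 points).
  x = 2: rhs = 17, matching y values: none (0 points).
  x = 3: rhs = 21, matching y values: none (0 points).
  x = 4: rhs = 20, matching y values: none (0 points).
  x = 5: rhs = 20, matching y values: none (0 points).
  x = 6: rhs = 4, matching y values: 2, 21 (2 points).
  x = 7: rhs = 1, matching y values: 1, 22 (2 points).
  x = 8: rhs = 17, matching y values: none (0 points).
  x = 9: rhs = 12, matching y values: 9, 14 (2 points).
  x = 10: rhs = 15, matching y values: none (0 points).
  x = 11: rhs = 9, matching y values: 3, 20 (2 points).
  x = 12: rhs = 0, matching y values: 0 (1 points).
  x = 13: rhs = 17, matching y values: none (0 points).
  x = 14: rhs = 20, matching y values: none (0 points).
  x = 15: rhs = 15, matching y values: none (0 points).
  x = 16: rhs = 8, matching y values: 10, 13 (2 points).
  x = 17: rhs = 5, matching y values: none (0 points).
  x = 18: rhs = 12, matching y values: 9, 14 (2 points).
  x = 19: rhs = 12, matching y values: 9, 14 (2 points).
  x = 20: rhs = 11, matching y values: none (0 points).
  x = 21: rhs = 15, matching y values: none (0 points).
  x = 22: rhs = 7, matching y values: none (0 points).
Total affine count: 19.
Full point count |E(F_23)| = 19 + 1 = 20.
Hasse bound: |20 − (23+1)| = |-4| = 4 ≤ 2√23 ≈ 9.5917 ✓.


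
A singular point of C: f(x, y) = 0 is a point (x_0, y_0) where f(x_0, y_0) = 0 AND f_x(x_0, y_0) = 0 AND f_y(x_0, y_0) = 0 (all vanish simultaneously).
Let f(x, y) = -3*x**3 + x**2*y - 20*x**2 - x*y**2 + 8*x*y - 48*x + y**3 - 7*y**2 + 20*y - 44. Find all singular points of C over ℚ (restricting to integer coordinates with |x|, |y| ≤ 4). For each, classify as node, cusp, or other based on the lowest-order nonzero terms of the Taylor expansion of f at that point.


Singular points: {(-2, 2)}; classification: cusp.

Compute partial derivatives:
  f_x = -9*x**2 + 2*x*y - 40*x - y**2 + 8*y - 48.
  f_y = x**2 - 2*x*y + 8*x + 3*y**2 - 14*y + 20.
Scan x_0 ∈ {−4, ..., 4}. For each x_0, f_y(x_0, y) is a polynomial in y; find its integer roots y ∈ {−4, ..., 4}, then test f_x and f at those candidates.
  x = -4: f_y(-4, y) = 3*y**2 - 6*y + 4; no integer root y with |y| ≤ 4.
  x = -3: f_y(-3, y) = 3*y**2 - 8*y + 5; vanishes at y ∈ {1}. (-3, 1): f_x = -8 ≠ 0.
  x = -2: f_y(-2, y) = 3*y**2 - 10*y + 8; vanishes at y ∈ {2}. (-2, 2): f_x = 0, f = 0 — SINGULAR.
  x = -1: f_y(-1, y) = 3*y**2 - 12*y + 13; no integer root y with |y| ≤ 4.
  x = 0: f_y(0, y) = 3*y**2 - 14*y + 20; no integer root y with |y| ≤ 4.
  x = 1: f_y(1, y) = 3*y**2 - 16*y + 29; no integer root y with |y| ≤ 4.
  x = 2: f_y(2, y) = 3*y**2 - 18*y + 40; no integer root y with |y| ≤ 4.
  x = 3: f_y(3, y) = 3*y**2 - 20*y + 53; no integer root y with |y| ≤ 4.
  x = 4: f_y(4, y) = 3*y**2 - 22*y + 68; no integer root y with |y| ≤ 4.
Only singular point on the grid: (-2, 2).
Classify: substitute x = -2 + u, y = 2 + v and expand: f = -3*u**3 + u**2*v - u*v**2 + v**3 + v**2.
No constant or linear terms (consistent with a singular point). Quadratic part: v**2. Cubic part: -3*u**3 + u**2*v - u*v**2 + v**3.
The quadratic part v**2 is a perfect square, so there is a single (double) tangent line v = 0, i.e. y = 2. Restricting the cubic part to that line (v = 0) leaves -3*u**3 ≠ 0, so f is not divisible by v and the branch is v² ≈ 3*u**3 to lowest order — this is a cusp.
Classification: cusp.


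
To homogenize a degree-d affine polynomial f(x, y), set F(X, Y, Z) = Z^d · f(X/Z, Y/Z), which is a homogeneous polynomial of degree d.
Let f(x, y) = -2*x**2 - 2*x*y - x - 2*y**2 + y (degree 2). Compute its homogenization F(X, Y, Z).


F(X, Y, Z) = -2*X**2 - 2*X*Y - X*Z - 2*Y**2 + Y*Z

deg(f) = 2.
Substitute x = X/Z, y = Y/Z into f, then multiply by Z^2.
  monomial -2·x^2·y^0 ↦ -2·X^2·Y^0·Z^0.
  monomial -2·x^1·y^1 ↦ -2·X^1·Y^1·Z^0.
  monomial -1·x^1·y^0 ↦ -1·X^1·Y^0·Z^1.
  monomial -2·x^0·y^2 ↦ -2·X^0·Y^2·Z^0.
  monomial 1·x^0·y^1 ↦ 1·X^0·Y^1·Z^1.
Collecting: F(X, Y, Z) = -2*X**2 - 2*X*Y - X*Z - 2*Y**2 + Y*Z.


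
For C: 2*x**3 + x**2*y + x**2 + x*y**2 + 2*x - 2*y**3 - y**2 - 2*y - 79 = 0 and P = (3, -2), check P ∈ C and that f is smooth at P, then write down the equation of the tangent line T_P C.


Tangent line at P: 54*x - 25*y - 212 = 0.

Step 1: f(3, -2) = 0, so P lies on C.
Step 2: partial derivatives
  f_x(x, y) = 6*x**2 + 2*x*y + 2*x + y**2 + 2, f_y(x, y) = x**2 + 2*x*y - 6*y**2 - 2*y - 2.
  f_x(P) = 54, f_y(P) = -25 (gradient nonzero, so P is smooth).
Step 3: tangent line at P: 54·(x − 3) + -25·(y − -2) = 0.
Expanding: 54*x - 25*y - 212 = 0.


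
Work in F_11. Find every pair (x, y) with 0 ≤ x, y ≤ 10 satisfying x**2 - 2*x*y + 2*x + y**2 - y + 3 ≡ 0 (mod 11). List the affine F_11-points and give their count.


Affine F_11-points: {(0, 6), (2, 0), (2, 5), (6, 5), (6, 8), (7, 0), (7, 4), (8, 8), (8, 9), (10, 4), (10, 6)}; count = 11.

For each of the 121 pairs (x, y) ∈ F_11², evaluate f(x, y) mod 11. Record the zeros.
  x = 0: [0↦3, 1↦3, 2↦5, 3↦9, 4↦4, 5↦1, 6↦0, 7↦1, 8↦4, 9↦9, 10↦5]  zeros at y ∈ {6}
  x = 1: [0↦6, 1↦4, 2↦4, 3↦6, 4↦10, 5↦5, 6↦2, 7↦1, 8↦2, 9↦5, 10↦10]  zeros at y ∈ ∅
  x = 2: [0↦0, 1↦7, 2↦5, 3↦5, 4↦7, 5↦0, 6↦6, 7↦3, 8↦2, 9↦3, 10↦6]  zeros at y ∈ {0, 5}
  x = 3: [0↦7, 1↦1, 2↦8, 3↦6, 4↦6, 5↦8, 6↦1, 7↦7, 8↦4, 9↦3, 10↦4]  zeros at y ∈ ∅
  x = 4: [0↦5, 1↦8, 2↦2, 3↦9, 4↦7, 5↦7, 6↦9, 7↦2, 8↦8, 9↦5, 10↦4]  zeros at y ∈ ∅
  x = 5: [0↦5, 1↦6, 2↦9, 3↦3, 4↦10, 5↦8, 6↦8, 7↦10, 8↦3, 9↦9, 10↦6]  zeros at y ∈ ∅
  x = 6: [0↦7, 1↦6, 2↦7, 3↦10, 4↦4, 5↦0, 6↦9, 7↦9, 8↦0, 9↦4, 10↦10]  zeros at y ∈ {5, 8}
  x = 7: [0↦0, 1↦8, 2↦7, 3↦8, 4↦0, 5↦5, 6↦1, 7↦10, 8↦10, 9↦1, 10↦5]  zeros at y ∈ {0, 4}
  x = 8: [0↦6, 1↦1, 2↦9, 3↦8, 4↦9, 5↦1, 6↦6, 7↦2, 8↦0, 9↦0, 10↦2]  zeros at y ∈ {8, 9}
  x = 9: [0↦3, 1↦7, 2↦2, 3↦10, 4↦9, 5↦10, 6↦2, 7↦7, 8↦3, 9↦1, 10↦1]  zeros at y ∈ ∅
  x = 10: [0↦2, 1↦4, 2↦8, 3↦3, 4↦0, 5↦10, 6↦0, 7↦3, 8↦8, 9↦4, 10↦2]  zeros at y ∈ {4, 6}
Collecting zeros: affine points = {(0, 6), (2, 0), (2, 5), (6, 5), (6, 8), (7, 0), (7, 4), (8, 8), (8, 9), (10, 4), (10, 6)}.
Total count |C(F_11)_aff| = 11.


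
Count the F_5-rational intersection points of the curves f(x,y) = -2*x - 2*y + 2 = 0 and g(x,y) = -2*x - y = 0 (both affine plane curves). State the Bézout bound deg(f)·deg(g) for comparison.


Common zeros: {(4, 2)}; count = 1; Bézout bound = 1.

deg(f) = 1, deg(g) = 1, so Bézout bound = 1.
Scan x ∈ F_5. For each x, list the y ∈ F_5 with f(x, y) ≡ 0 and those with g(x, y) ≡ 0 (mod 5); the common zeros in that column are the intersection.
  x = 0: f ≡ 0 at y ∈ {1}; g ≡ 0 at y ∈ {0}; common: ∅.
  x = 1: f ≡ 0 at y ∈ {0}; g ≡ 0 at y ∈ {3}; common: ∅.
  x = 2: f ≡ 0 at y ∈ {4}; g ≡ 0 at y ∈ {1}; common: ∅.
  x = 3: f ≡ 0 at y ∈ {3}; g ≡ 0 at y ∈ {4}; common: ∅.
  x = 4: f ≡ 0 at y ∈ {2}; g ≡ 0 at y ∈ {2}; common: {2}.
Collecting: common zeros = {(4, 2)}, so the count is 1.
Comparison with the Bézout bound: 1 ≤ 1 = deg(f)·deg(g), as expected for curves with no common component (the bound is attained).


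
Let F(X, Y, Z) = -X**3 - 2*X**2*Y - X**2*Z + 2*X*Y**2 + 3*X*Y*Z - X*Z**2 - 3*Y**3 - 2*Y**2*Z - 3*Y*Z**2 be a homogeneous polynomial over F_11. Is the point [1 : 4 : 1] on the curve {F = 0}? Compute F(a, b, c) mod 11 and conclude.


F(1,4,1) ≡ 6 (mod 11); P is NOT on the curve.

Evaluate F(1, 4, 1) term-by-term (mod 11).
  -X**3 ↦ -1·1·1·1 = -1
  -2*X**2*Y ↦ -2·1·4·1 = -8
  -X**2*Z ↦ -1·1·1·1 = -1
  2*X*Y**2 ↦ 2·1·16·1 = 32
  3*X*Y*Z ↦ 3·1·4·1 = 12
  -X*Z**2 ↦ -1·1·1·1 = -1
  -3*Y**3 ↦ -3·1·64·1 = -192
  -2*Y**2*Z ↦ -2·1·16·1 = -32
  -3*Y*Z**2 ↦ -3·1·4·1 = -12
Sum: F(1, 4, 1) = (-1) + (-8) + (-1) + (32) + (12) + (-1) + (-192) + (-32) + (-12) = -203.
Reducing mod 11: -203 ≡ 6 (mod 11).
Since F(a, b, c) ≡ 6 ≠ 0 (mod 11), P does NOT lie on the curve.


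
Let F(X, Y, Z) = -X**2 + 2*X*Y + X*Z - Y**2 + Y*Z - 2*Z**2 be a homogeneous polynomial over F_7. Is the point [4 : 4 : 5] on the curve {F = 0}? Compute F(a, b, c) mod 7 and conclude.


F(4,4,5) ≡ 4 (mod 7); P is NOT on the curve.

Evaluate F(4, 4, 5) term-by-term (mod 7).
  -X**2 ↦ -1·16·1·1 = -16
  2*X*Y ↦ 2·4·4·1 = 32
  X*Z ↦ 1·4·1·5 = 20
  -Y**2 ↦ -1·1·16·1 = -16
  Y*Z ↦ 1·1·4·5 = 20
  -2*Z**2 ↦ -2·1·1·25 = -50
Sum: F(4, 4, 5) = (-16) + (32) + (20) + (-16) + (20) + (-50) = -10.
Reducing mod 7: -10 ≡ 4 (mod 7).
Since F(a, b, c) ≡ 4 ≠ 0 (mod 7), P does NOT lie on the curve.


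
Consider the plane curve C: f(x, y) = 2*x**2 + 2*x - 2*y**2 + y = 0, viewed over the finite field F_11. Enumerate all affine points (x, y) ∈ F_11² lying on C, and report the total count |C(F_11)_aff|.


Affine F_11-points: {(0, 0), (0, 6), (1, 3), (2, 1), (2, 5), (8, 1), (8, 5), (9, 3), (10, 0), (10, 6)}; count = 10.

For each of the 121 pairs (x, y) ∈ F_11², evaluate f(x, y) mod 11. Record the zeros.
  x = 0: [0↦0, 1↦10, 2↦5, 3↦7, 4↦5, 5↦10, 6↦0, 7↦8, 8↦1, 9↦1, 10↦8]  zeros at y ∈ {0, 6}
  x = 1: [0↦4, 1↦3, 2↦9, 3↦0, 4↦9, 5↦3, 6↦4, 7↦1, 8↦5, 9↦5, 10↦1]  zeros at y ∈ {3}
  x = 2: [0↦1, 1↦0, 2↦6, 3↦8, 4↦6, 5↦0, 6↦1, 7↦9, 8↦2, 9↦2, 10↦9]  zeros at y ∈ {1, 5}
  x = 3: [0↦2, 1↦1, 2↦7, 3↦9, 4↦7, 5↦1, 6↦2, 7↦10, 8↦3, 9↦3, 10↦10]  zeros at y ∈ ∅
  x = 4: [0↦7, 1↦6, 2↦1, 3↦3, 4↦1, 5↦6, 6↦7, 7↦4, 8↦8, 9↦8, 10↦4]  zeros at y ∈ ∅
  x = 5: [0↦5, 1↦4, 2↦10, 3↦1, 4↦10, 5↦4, 6↦5, 7↦2, 8↦6, 9↦6, 10↦2]  zeros at y ∈ ∅
  x = 6: [0↦7, 1↦6, 2↦1, 3↦3, 4↦1, 5↦6, 6↦7, 7↦4, 8↦8, 9↦8, 10↦4]  zeros at y ∈ ∅
  x = 7: [0↦2, 1↦1, 2↦7, 3↦9, 4↦7, 5↦1, 6↦2, 7↦10, 8↦3, 9↦3, 10↦10]  zeros at y ∈ ∅
  x = 8: [0↦1, 1↦0, 2↦6, 3↦8, 4↦6, 5↦0, 6↦1, 7↦9, 8↦2, 9↦2, 10↦9]  zeros at y ∈ {1, 5}
  x = 9: [0↦4, 1↦3, 2↦9, 3↦0, 4↦9, 5↦3, 6↦4, 7↦1, 8↦5, 9↦5, 10↦1]  zeros at y ∈ {3}
  x = 10: [0↦0, 1↦10, 2↦5, 3↦7, 4↦5, 5↦10, 6↦0, 7↦8, 8↦1, 9↦1, 10↦8]  zeros at y ∈ {0, 6}
Collecting zeros: affine points = {(0, 0), (0, 6), (1, 3), (2, 1), (2, 5), (8, 1), (8, 5), (9, 3), (10, 0), (10, 6)}.
Total count |C(F_11)_aff| = 10.


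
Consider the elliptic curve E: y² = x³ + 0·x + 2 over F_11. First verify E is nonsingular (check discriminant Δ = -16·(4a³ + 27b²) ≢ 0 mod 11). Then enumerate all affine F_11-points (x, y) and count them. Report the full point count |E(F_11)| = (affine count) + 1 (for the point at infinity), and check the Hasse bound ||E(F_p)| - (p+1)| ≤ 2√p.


Affine points = {(1, 5), (1, 6), (4, 0), (6, 3), (6, 8), (7, 2), (7, 9), (9, 4), (9, 7), (10, 1), (10, 10)}; affine count = 11; |E(F_11)| = 12.

Discriminant check: Δ ∝ 4a³ + 27b² = 4·0³ + 27·2² = 4·0 + 27·4 ≡ 9 (mod 11). Nonzero ⇒ E is nonsingular.
For each x ∈ F_11, compute rhs = x³ + 0·x + 2 mod 11, then count y ∈ F_11 with y² ≡ rhs.
  x = 0: rhs = 2, matching y values: none (0 points).
  x = 1: rhs = 3, matching y values: 5, 6 (2 points).
  x = 2: rhs = 10, matching y values: none (0 points).
  x = 3: rhs = 7, matching y values: none (0 points).
  x = 4: rhs = 0, matching y values: 0 (1 points).
  x = 5: rhs = 6, matching y values: none (0 points).
  x = 6: rhs = 9, matching y values: 3, 8 (2 points).
  x = 7: rhs = 4, matching y values: 2, 9 (2 points).
  x = 8: rhs = 8, matching y values: none (0 points).
  x = 9: rhs = 5, matching y values: 4, 7 (2 points).
  x = 10: rhs = 1, matching y values: 1, 10 (2 points).
Total affine count: 11.
Full point count |E(F_11)| = 11 + 1 = 12.
Hasse bound: |12 − (11+1)| = |0| = 0 ≤ 2√11 ≈ 6.6332 ✓.


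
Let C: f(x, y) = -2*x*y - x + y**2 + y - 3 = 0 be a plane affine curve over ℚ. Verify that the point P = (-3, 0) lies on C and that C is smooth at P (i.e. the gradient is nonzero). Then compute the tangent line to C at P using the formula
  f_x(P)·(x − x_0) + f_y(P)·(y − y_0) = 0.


Tangent line at P: -x + 7*y - 3 = 0.

Step 1: f(-3, 0) = 0, so P lies on C.
Step 2: partial derivatives
  f_x(x, y) = -2*y - 1, f_y(x, y) = -2*x + 2*y + 1.
  f_x(P) = -1, f_y(P) = 7 (gradient nonzero, so P is smooth).
Step 3: tangent line at P: -1·(x − -3) + 7·(y − 0) = 0.
Expanding: -x + 7*y - 3 = 0.


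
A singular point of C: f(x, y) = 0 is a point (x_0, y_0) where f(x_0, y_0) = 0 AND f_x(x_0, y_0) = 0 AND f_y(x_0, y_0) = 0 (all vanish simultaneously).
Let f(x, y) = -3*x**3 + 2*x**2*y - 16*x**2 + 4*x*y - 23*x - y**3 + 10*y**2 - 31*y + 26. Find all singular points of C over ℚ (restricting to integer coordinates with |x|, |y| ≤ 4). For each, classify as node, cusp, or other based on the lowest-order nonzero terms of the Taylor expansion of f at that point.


Singular points: {(-1, 3)}; classification: node.

Compute partial derivatives:
  f_x = -9*x**2 + 4*x*y - 32*x + 4*y - 23.
  f_y = 2*x**2 + 4*x - 3*y**2 + 20*y - 31.
Scan x_0 ∈ {−4, ..., 4}. For each x_0, f_y(x_0, y) is a polynomial in y; find its integer roots y ∈ {−4, ..., 4}, then test f_x and f at those candidates.
  x = -4: f_y(-4, y) = -3*y**2 + 20*y - 15; no integer root y with |y| ≤ 4.
  x = -3: f_y(-3, y) = -3*y**2 + 20*y - 25; no integer root y with |y| ≤ 4.
  x = -2: f_y(-2, y) = -3*y**2 + 20*y - 31; no integer root y with |y| ≤ 4.
  x = -1: f_y(-1, y) = -3*y**2 + 20*y - 33; vanishes at y ∈ {3}. (-1, 3): f_x = 0, f = 0 — SINGULAR.
  x = 0: f_y(0, y) = -3*y**2 + 20*y - 31; no integer root y with |y| ≤ 4.
  x = 1: f_y(1, y) = -3*y**2 + 20*y - 25; no integer root y with |y| ≤ 4.
  x = 2: f_y(2, y) = -3*y**2 + 20*y - 15; no integer root y with |y| ≤ 4.
  x = 3: f_y(3, y) = -3*y**2 + 20*y - 1; no integer root y with |y| ≤ 4.
  x = 4: f_y(4, y) = -3*y**2 + 20*y + 17; no integer root y with |y| ≤ 4.
Only singular point on the grid: (-1, 3).
Classify: substitute x = -1 + u, y = 3 + v and expand: f = -3*u**3 + 2*u**2*v - u**2 - v**3 + v**2.
No constant or linear terms (consistent with a singular point). Quadratic part: -u**2 + v**2. Cubic part: -3*u**3 + 2*u**2*v - v**3.
The quadratic part v**2 - u**2 = (v − u)(v + u) splits into two distinct linear factors, so there are two distinct tangent lines y − 3 = ±(x − -1) — this is a node (ordinary double point).
Classification: node.


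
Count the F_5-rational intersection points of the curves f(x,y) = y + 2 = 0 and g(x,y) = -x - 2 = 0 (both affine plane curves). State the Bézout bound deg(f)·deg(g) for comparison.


Common zeros: {(3, 3)}; count = 1; Bézout bound = 1.

deg(f) = 1, deg(g) = 1, so Bézout bound = 1.
Scan x ∈ F_5. For each x, list the y ∈ F_5 with f(x, y) ≡ 0 and those with g(x, y) ≡ 0 (mod 5); the common zeros in that column are the intersection.
  x = 0: f ≡ 0 at y ∈ {3}; g ≡ 0 at y ∈ ∅; common: ∅.
  x = 1: f ≡ 0 at y ∈ {3}; g ≡ 0 at y ∈ ∅; common: ∅.
  x = 2: f ≡ 0 at y ∈ {3}; g ≡ 0 at y ∈ ∅; common: ∅.
  x = 3: f ≡ 0 at y ∈ {3}; g ≡ 0 at y ∈ {0, 1, 2, 3, 4}; common: {3}.
  x = 4: f ≡ 0 at y ∈ {3}; g ≡ 0 at y ∈ ∅; common: ∅.
Collecting: common zeros = {(3, 3)}, so the count is 1.
Comparison with the Bézout bound: 1 ≤ 1 = deg(f)·deg(g), as expected for curves with no common component (the bound is attained).


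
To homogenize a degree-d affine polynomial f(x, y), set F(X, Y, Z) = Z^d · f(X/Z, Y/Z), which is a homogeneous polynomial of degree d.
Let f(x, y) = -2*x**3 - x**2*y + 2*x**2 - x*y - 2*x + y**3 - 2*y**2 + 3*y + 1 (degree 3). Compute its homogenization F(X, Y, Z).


F(X, Y, Z) = -2*X**3 - X**2*Y + 2*X**2*Z - X*Y*Z - 2*X*Z**2 + Y**3 - 2*Y**2*Z + 3*Y*Z**2 + Z**3

deg(f) = 3.
Substitute x = X/Z, y = Y/Z into f, then multiply by Z^3.
  monomial -2·x^3·y^0 ↦ -2·X^3·Y^0·Z^0.
  monomial -1·x^2·y^1 ↦ -1·X^2·Y^1·Z^0.
  monomial 2·x^2·y^0 ↦ 2·X^2·Y^0·Z^1.
  monomial -1·x^1·y^1 ↦ -1·X^1·Y^1·Z^1.
  monomial -2·x^1·y^0 ↦ -2·X^1·Y^0·Z^2.
  monomial 1·x^0·y^3 ↦ 1·X^0·Y^3·Z^0.
  monomial -2·x^0·y^2 ↦ -2·X^0·Y^2·Z^1.
  monomial 3·x^0·y^1 ↦ 3·X^0·Y^1·Z^2.
  monomial 1·x^0·y^0 ↦ 1·X^0·Y^0·Z^3.
Collecting: F(X, Y, Z) = -2*X**3 - X**2*Y + 2*X**2*Z - X*Y*Z - 2*X*Z**2 + Y**3 - 2*Y**2*Z + 3*Y*Z**2 + Z**3.


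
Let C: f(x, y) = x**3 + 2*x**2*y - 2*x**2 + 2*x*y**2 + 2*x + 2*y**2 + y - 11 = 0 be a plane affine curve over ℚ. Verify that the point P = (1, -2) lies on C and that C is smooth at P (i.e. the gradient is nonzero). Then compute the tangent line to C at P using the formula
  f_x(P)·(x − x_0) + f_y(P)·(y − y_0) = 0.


Tangent line at P: x - 13*y - 27 = 0.

Step 1: f(1, -2) = 0, so P lies on C.
Step 2: partial derivatives
  f_x(x, y) = 3*x**2 + 4*x*y - 4*x + 2*y**2 + 2, f_y(x, y) = 2*x**2 + 4*x*y + 4*y + 1.
  f_x(P) = 1, f_y(P) = -13 (gradient nonzero, so P is smooth).
Step 3: tangent line at P: 1·(x − 1) + -13·(y − -2) = 0.
Expanding: x - 13*y - 27 = 0.


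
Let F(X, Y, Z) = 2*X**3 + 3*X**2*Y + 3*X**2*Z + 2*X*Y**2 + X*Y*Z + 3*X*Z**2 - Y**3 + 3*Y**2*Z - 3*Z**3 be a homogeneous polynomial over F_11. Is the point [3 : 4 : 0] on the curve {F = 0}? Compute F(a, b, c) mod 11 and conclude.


F(3,4,0) ≡ 7 (mod 11); P is NOT on the curve.

Evaluate F(3, 4, 0) term-by-term (mod 11).
  2*X**3 ↦ 2·27·1·1 = 54
  3*X**2*Y ↦ 3·9·4·1 = 108
  3*X**2*Z ↦ 3·9·1·0 = 0
  2*X*Y**2 ↦ 2·3·16·1 = 96
  X*Y*Z ↦ 1·3·4·0 = 0
  3*X*Z**2 ↦ 3·3·1·0 = 0
  -Y**3 ↦ -1·1·64·1 = -64
  3*Y**2*Z ↦ 3·1·16·0 = 0
  -3*Z**3 ↦ -3·1·1·0 = 0
Sum: F(3, 4, 0) = (54) + (108) + (0) + (96) + (0) + (0) + (-64) + (0) + (0) = 194.
Reducing mod 11: 194 ≡ 7 (mod 11).
Since F(a, b, c) ≡ 7 ≠ 0 (mod 11), P does NOT lie on the curve.
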